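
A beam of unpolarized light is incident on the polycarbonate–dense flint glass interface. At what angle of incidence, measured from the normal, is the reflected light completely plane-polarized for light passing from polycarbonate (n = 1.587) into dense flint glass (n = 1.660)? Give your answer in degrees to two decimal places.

The reflected p-component vanishes when tan θ_B = n₂/n₁.
Here n₂/n₁ = 1.660/1.587 = 1.0460, and Brewster's law gives tan θ_B = n₂/n₁. Taking the arctangent, θ_B = 46.29°.

θ_B ≈ 46.29°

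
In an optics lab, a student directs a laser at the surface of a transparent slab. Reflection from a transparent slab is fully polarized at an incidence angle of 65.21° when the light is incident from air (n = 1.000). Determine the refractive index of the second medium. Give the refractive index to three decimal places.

n ≈ 2.165

Brewster's law: tan θ_B = n₂/n₁ (light incident in air, refracted into a transparent slab).
n₂ = n₁ tan θ_B = 1.000 × tan 65.21° = 2.165.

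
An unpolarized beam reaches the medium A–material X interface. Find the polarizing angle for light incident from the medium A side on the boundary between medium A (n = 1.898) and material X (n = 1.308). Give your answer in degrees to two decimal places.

θ_B ≈ 34.57°

The reflected p-component vanishes when tan θ_B = n₂/n₁.
Brewster's condition: tan θ_B = n₂/n₁ = 1.308/1.898 = 0.6891.
So θ_B = arctan 0.6891 = 34.57°.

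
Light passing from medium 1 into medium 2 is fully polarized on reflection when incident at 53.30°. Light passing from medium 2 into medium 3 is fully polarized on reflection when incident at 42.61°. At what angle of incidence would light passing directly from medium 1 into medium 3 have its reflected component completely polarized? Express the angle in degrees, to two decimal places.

n₂/n₁ = tan 53.30° = 1.3416 and n₃/n₂ = tan 42.61° = 0.9199.
So n₃/n₁ = (n₂/n₁)(n₃/n₂) = 1.3416 × 0.9199 = 1.2341.
θ_B(1→3) = arctan(1.2341) = 50.98°.

θ_B ≈ 50.98°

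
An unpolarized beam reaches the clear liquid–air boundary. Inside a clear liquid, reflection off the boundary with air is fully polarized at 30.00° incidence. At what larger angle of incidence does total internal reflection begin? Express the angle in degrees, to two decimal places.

θ_c ≈ 35.26°

tan θ_B = n₂/n₁ = tan 30.00° = 0.5774.
Total internal reflection: sin θ_c = n₂/n₁ = 0.5774.
θ_c = arcsin(0.5774) = 35.26°.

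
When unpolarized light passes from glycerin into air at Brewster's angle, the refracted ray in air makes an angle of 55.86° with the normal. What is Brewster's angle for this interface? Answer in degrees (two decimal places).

Since the reflected and refracted rays are at right angles at the polarizing angle, θ_B + θ_t = 90°.
θ_B = 90° − 55.86° = 34.14°.

θ_B ≈ 34.14°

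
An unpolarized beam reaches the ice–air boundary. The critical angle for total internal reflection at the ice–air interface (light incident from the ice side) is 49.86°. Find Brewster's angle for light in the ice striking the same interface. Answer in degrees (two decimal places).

n₂/n₁ = sin θ_c = sin 49.86° = 0.7645.
tan θ_B equals the same ratio, so θ_B = arctan(0.7645) = 37.40°.

θ_B ≈ 37.40°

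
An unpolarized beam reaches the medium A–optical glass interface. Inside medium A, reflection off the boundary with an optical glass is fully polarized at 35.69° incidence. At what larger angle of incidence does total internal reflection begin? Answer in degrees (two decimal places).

θ_c ≈ 45.91°

n₂/n₁ = tan 35.69° = 0.7183; the critical angle satisfies sin θ_c = n₂/n₁.
θ_c = arcsin(0.7183) = 45.91°.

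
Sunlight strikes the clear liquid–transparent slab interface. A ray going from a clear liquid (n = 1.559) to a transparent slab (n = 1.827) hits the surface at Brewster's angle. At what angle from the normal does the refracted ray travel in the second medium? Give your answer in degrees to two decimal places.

θ_t ≈ 40.47°

First find Brewster's angle: tan θ_B = 1.827/1.559 = 1.1719, giving θ_B = 49.53°.
Since θ_B + θ_t = 90° at Brewster incidence, θ_t = 90° − 49.53° = 40.47°.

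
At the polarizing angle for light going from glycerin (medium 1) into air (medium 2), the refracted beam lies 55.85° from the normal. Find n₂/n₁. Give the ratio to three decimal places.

At Brewster incidence θ_B = 90° − θ_t = 90° − 55.85° = 34.15°.
tan θ_B = n₂/n₁, so n₂/n₁ = tan 34.15° = 0.678.

n₂/n₁ ≈ 0.678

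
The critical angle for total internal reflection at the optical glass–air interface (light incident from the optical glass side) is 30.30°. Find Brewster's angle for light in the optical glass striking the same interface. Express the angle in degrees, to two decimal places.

At the critical angle sin θ_c = n₂/n₁, giving n₂/n₁ = sin 30.30° = 0.5045.
Then tan θ_B = n₂/n₁ = 0.5045, so θ_B = arctan 0.5045 = 26.77°.

θ_B ≈ 26.77°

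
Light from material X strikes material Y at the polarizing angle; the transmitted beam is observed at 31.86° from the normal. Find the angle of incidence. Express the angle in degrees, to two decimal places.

θ_B ≈ 58.14°

Brewster's condition makes the reflected and refracted beams perpendicular: θ_B + θ_t = 90°.
So θ_B = 90° − θ_t = 90° − 31.86° = 58.14°.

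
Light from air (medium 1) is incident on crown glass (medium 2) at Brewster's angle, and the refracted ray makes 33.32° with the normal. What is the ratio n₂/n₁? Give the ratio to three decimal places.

At Brewster incidence θ_B = 90° − θ_t = 90° − 33.32° = 56.68°.
Then n₂/n₁ = tan θ_B = tan 56.68° = 1.521.

n₂/n₁ ≈ 1.521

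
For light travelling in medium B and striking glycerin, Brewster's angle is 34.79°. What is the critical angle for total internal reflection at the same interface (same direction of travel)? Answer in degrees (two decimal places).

θ_c ≈ 44.01°

From Brewster, n₂/n₁ = tan θ_B = tan 34.79° = 0.6948.
Then sin θ_c = n₂/n₁ = 0.6948, so θ_c = arcsin 0.6948 = 44.01°.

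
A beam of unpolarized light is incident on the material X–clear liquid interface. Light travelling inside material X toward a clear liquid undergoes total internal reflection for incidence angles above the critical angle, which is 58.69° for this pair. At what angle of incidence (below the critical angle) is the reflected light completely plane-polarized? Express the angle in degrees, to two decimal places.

At the critical angle sin θ_c = n₂/n₁, giving n₂/n₁ = sin 58.69° = 0.8544.
Then tan θ_B = n₂/n₁ = 0.8544, so θ_B = arctan 0.8544 = 40.51°.

θ_B ≈ 40.51°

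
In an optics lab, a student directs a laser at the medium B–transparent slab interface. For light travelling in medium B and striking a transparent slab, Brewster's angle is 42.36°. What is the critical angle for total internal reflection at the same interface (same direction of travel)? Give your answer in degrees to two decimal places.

θ_c ≈ 65.76°

tan θ_B = n₂/n₁ = tan 42.36° = 0.9118.
Total internal reflection: sin θ_c = n₂/n₁ = 0.9118.
θ_c = arcsin(0.9118) = 65.76°.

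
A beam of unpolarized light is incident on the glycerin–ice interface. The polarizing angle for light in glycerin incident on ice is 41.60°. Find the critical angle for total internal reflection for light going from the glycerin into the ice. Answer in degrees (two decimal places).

θ_c ≈ 62.60°

n₂/n₁ = tan 41.60° = 0.8878; the critical angle satisfies sin θ_c = n₂/n₁.
θ_c = arcsin(0.8878) = 62.60°.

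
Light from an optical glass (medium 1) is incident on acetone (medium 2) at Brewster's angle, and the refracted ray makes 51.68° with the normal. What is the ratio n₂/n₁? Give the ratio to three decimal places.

n₂/n₁ ≈ 0.790

At Brewster incidence θ_B = 90° − θ_t = 90° − 51.68° = 38.32°.
Then n₂/n₁ = tan θ_B = tan 38.32° = 0.790.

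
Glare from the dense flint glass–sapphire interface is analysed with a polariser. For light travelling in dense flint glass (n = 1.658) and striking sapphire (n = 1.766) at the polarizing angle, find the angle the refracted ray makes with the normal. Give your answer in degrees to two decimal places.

θ_B = arctan(n₂/n₁) = arctan(1.766/1.658) = 46.81°.
The refracted ray is perpendicular to the reflected ray, so θ_t = 90° − θ_B = 43.19°.

θ_t ≈ 43.19°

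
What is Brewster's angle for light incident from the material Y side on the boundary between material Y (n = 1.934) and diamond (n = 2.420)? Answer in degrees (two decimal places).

Brewster's condition: tan θ_B = n₂/n₁ = 2.420/1.934 = 1.2513.
So θ_B = arctan 1.2513 = 51.37°.

θ_B ≈ 51.37°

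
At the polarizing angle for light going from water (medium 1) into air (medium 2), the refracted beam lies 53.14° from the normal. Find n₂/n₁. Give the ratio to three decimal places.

θ_B + θ_t = 90°, so θ_B = 90° − 53.14° = 36.86°.
tan θ_B = n₂/n₁, so n₂/n₁ = tan 36.86° = 0.750.

n₂/n₁ ≈ 0.750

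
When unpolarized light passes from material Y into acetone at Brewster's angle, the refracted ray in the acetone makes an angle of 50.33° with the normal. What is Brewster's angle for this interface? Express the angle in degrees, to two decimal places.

θ_B ≈ 39.67°

Brewster's condition makes the reflected and refracted beams perpendicular: θ_B + θ_t = 90°.
θ_B = 90° − 50.33° = 39.67°.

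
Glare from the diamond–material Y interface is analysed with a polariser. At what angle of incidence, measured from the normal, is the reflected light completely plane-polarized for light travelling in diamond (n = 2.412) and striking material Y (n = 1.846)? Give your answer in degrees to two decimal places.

Here n₂/n₁ = 1.846/2.412 = 0.7653, and Brewster's law gives tan θ_B = n₂/n₁.
So θ_B = arctan 0.7653 = 37.43°.

θ_B ≈ 37.43°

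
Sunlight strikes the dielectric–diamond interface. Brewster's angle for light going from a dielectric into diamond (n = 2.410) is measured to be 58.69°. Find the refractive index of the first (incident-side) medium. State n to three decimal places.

n ≈ 1.466

Brewster's law: tan θ_B = n₂/n₁ (light incident in a dielectric, refracted into diamond).
n₁ = n₂ / tan θ_B = 2.410 / tan 58.69° = 1.466.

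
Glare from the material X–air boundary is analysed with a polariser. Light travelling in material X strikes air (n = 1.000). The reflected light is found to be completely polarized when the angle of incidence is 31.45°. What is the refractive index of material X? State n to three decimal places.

Full polarization of the reflected beam means tan θ_B = n₂/n₁, where n₁ is the incident medium (material X).
n₁ = n₂ / tan θ_B = 1.000 / tan 31.45° = 1.635.

n ≈ 1.635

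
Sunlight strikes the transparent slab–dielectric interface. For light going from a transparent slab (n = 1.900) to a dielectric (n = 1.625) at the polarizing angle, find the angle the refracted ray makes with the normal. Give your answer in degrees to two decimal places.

θ_t ≈ 49.46°

First find Brewster's angle: tan θ_B = 1.625/1.900 = 0.8553, giving θ_B = 40.54°.
Since θ_B + θ_t = 90° at Brewster incidence, θ_t = 90° − 40.54° = 49.46°.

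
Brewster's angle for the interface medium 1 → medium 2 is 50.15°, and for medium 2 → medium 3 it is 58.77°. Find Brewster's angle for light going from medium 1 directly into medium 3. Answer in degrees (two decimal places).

θ_B ≈ 63.16°

Each Brewster angle gives a ratio: n₂/n₁ = tan 50.15° = 1.1981, n₃/n₂ = tan 58.77° = 1.6492.
So n₃/n₁ = (n₂/n₁)(n₃/n₂) = 1.1981 × 1.6492 = 1.9760.
θ_B(1→3) = arctan(1.9760) = 63.16°.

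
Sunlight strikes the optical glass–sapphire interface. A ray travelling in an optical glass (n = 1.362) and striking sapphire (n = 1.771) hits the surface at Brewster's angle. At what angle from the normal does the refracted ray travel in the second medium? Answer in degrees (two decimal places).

tan θ_B = n₂/n₁ = 1.771/1.362 = 1.3003, so θ_B = 52.44°.
The refracted ray is perpendicular to the reflected ray, so θ_t = 90° − θ_B = 37.56°.

θ_t ≈ 37.56°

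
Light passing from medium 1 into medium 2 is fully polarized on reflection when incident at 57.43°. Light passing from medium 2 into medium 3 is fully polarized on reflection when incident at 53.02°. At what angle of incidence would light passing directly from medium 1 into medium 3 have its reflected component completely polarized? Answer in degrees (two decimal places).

Each Brewster angle gives a ratio: n₂/n₁ = tan 57.43° = 1.5655, n₃/n₂ = tan 53.02° = 1.3280.
Multiplying, n₃/n₁ = 1.5655 × 1.3280 = 2.0789, and θ_B(1→3) = arctan 2.0789 = 64.31°.

θ_B ≈ 64.31°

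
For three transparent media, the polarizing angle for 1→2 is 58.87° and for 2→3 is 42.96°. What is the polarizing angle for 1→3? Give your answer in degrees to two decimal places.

θ_B ≈ 57.03°

tan θ_B(1→2) = n₂/n₁ = tan 58.87° = 1.6558.
tan θ_B(2→3) = n₃/n₂ = tan 42.96° = 0.9312.
n₃/n₁ = 1.5419. Then tan θ_B(1→3) = n₃/n₁, so θ_B(1→3) = arctan(1.5419) = 57.03°.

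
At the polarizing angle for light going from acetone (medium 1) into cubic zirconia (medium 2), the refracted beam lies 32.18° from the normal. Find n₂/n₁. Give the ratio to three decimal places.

At Brewster incidence θ_B = 90° − θ_t = 90° − 32.18° = 57.82°.
Then n₂/n₁ = tan θ_B = tan 57.82° = 1.589.

n₂/n₁ ≈ 1.589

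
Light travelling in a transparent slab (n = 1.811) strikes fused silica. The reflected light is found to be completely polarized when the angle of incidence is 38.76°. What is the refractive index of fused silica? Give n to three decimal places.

Brewster's law: tan θ_B = n₂/n₁ (light incident in a transparent slab, refracted into fused silica).
n₂ = n₁ tan θ_B = 1.811 × tan 38.76° = 1.454.

n ≈ 1.454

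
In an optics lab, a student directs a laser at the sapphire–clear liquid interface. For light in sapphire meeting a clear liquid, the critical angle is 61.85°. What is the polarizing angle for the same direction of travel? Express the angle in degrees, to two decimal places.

θ_B ≈ 41.40°

n₂/n₁ = sin θ_c = sin 61.85° = 0.8817.
tan θ_B equals the same ratio, so θ_B = arctan(0.8817) = 41.40°.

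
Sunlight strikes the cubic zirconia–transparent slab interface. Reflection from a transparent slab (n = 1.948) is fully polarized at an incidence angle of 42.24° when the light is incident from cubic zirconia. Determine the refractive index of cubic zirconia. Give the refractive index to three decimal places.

n ≈ 2.145

Full polarization of the reflected beam means tan θ_B = n₂/n₁, where n₁ is the incident medium (cubic zirconia).
n₁ = n₂ / tan θ_B = 1.948 / tan 42.24° = 2.145.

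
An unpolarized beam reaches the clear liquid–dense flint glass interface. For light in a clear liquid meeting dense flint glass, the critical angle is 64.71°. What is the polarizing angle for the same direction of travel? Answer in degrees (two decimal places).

sin θ_c = n₂/n₁, so n₂/n₁ = sin 64.71° = 0.9042.
Brewster: tan θ_B = n₂/n₁ = 0.9042.
θ_B = arctan(0.9042) = 42.12°.

θ_B ≈ 42.12°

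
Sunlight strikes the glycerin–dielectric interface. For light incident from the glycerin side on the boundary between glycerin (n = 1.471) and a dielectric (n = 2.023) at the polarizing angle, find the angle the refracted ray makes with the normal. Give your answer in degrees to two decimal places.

θ_t ≈ 36.02°

θ_B = arctan(n₂/n₁) = arctan(2.023/1.471) = 53.98°.
At Brewster's angle the reflected and refracted rays are perpendicular, so θ_t = 90° − θ_B = 90° − 53.98° = 36.02°.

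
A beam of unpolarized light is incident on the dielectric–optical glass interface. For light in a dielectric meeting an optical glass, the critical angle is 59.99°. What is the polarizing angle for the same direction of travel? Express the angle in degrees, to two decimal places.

sin θ_c = n₂/n₁, so n₂/n₁ = sin 59.99° = 0.8659.
Brewster: tan θ_B = n₂/n₁ = 0.8659.
θ_B = arctan(0.8659) = 40.89°.

θ_B ≈ 40.89°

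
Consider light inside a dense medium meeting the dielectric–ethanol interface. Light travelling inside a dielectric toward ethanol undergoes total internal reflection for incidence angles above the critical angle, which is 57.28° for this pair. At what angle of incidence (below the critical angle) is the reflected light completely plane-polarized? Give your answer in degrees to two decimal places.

sin θ_c = n₂/n₁, so n₂/n₁ = sin 57.28° = 0.8413.
Brewster: tan θ_B = n₂/n₁ = 0.8413.
θ_B = arctan(0.8413) = 40.07°.

θ_B ≈ 40.07°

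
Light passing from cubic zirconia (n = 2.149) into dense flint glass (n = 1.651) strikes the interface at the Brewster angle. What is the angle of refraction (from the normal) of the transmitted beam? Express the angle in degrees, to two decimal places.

θ_t ≈ 52.47°

θ_B = arctan(n₂/n₁) = arctan(1.651/2.149) = 37.53°.
Since θ_B + θ_t = 90° at Brewster incidence, θ_t = 90° − 37.53° = 52.47°.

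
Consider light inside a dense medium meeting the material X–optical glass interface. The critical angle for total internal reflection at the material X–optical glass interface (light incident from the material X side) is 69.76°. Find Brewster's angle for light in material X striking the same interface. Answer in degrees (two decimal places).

θ_B ≈ 43.18°

At the critical angle sin θ_c = n₂/n₁, giving n₂/n₁ = sin 69.76° = 0.9383.
Then tan θ_B = n₂/n₁ = 0.9383, so θ_B = arctan 0.9383 = 43.18°.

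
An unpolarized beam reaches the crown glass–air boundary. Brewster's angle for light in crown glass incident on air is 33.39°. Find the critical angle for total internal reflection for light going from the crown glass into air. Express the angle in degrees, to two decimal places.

tan θ_B = n₂/n₁ = tan 33.39° = 0.6591.
Total internal reflection: sin θ_c = n₂/n₁ = 0.6591.
θ_c = arcsin(0.6591) = 41.23°.

θ_c ≈ 41.23°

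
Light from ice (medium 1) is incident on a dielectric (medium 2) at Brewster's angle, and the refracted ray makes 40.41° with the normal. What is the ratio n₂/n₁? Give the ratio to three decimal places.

n₂/n₁ ≈ 1.175

θ_B + θ_t = 90°, so θ_B = 90° − 40.41° = 49.59°.
Then n₂/n₁ = tan θ_B = tan 49.59° = 1.175.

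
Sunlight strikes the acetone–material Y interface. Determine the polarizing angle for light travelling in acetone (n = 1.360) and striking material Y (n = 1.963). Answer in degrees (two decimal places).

Here n₂/n₁ = 1.963/1.360 = 1.4434, and Brewster's law gives tan θ_B = n₂/n₁.
θ_B = arctan(1.4434) = 55.29°.

θ_B ≈ 55.29°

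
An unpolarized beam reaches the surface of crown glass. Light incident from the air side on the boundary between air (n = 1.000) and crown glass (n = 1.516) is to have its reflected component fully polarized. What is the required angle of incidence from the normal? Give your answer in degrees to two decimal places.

θ_B ≈ 56.59°

At Brewster's angle the reflected and refracted rays are perpendicular, which with Snell's law gives tan θ_B = n₂/n₁.
Here n₂/n₁ = 1.516/1.000 = 1.5160, and Brewster's law gives tan θ_B = n₂/n₁.
So θ_B = arctan 1.5160 = 56.59°.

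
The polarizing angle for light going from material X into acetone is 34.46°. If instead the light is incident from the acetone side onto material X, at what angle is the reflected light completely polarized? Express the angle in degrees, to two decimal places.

tan θ_B' = n₁/n₂ = 1/tan θ_B, so θ_B' = 90° − θ_B.
θ_B' = 90° − 34.46° = 55.54°.

θ_B' ≈ 55.54°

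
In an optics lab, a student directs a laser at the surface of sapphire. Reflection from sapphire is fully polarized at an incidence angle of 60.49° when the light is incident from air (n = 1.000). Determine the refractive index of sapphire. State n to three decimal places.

Full polarization of the reflected beam means tan θ_B = n₂/n₁, where n₁ is the incident medium (air).
n₂ = n₁ tan θ_B = 1.000 × tan 60.49° = 1.767.

n ≈ 1.767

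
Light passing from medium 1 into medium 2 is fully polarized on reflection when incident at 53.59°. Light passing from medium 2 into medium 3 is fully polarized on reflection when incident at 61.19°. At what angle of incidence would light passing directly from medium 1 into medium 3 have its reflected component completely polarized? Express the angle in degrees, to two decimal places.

Each Brewster angle gives a ratio: n₂/n₁ = tan 53.59° = 1.3559, n₃/n₂ = tan 61.19° = 1.8182.
n₃/n₁ = 2.4653. Then tan θ_B(1→3) = n₃/n₁, so θ_B(1→3) = arctan(2.4653) = 67.92°.

θ_B ≈ 67.92°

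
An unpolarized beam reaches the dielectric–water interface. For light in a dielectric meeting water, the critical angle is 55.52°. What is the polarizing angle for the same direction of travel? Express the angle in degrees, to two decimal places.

θ_B ≈ 39.50°

At the critical angle sin θ_c = n₂/n₁, giving n₂/n₁ = sin 55.52° = 0.8243.
Then tan θ_B = n₂/n₁ = 0.8243, so θ_B = arctan 0.8243 = 39.50°.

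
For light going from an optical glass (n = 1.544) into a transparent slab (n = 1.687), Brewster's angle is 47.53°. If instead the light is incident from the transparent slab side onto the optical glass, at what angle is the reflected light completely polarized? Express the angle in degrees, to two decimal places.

θ_B' ≈ 42.47°

Reversing the direction swaps n₁ and n₂, so tan θ_B' = 1/tan θ_B and θ_B' = 90° − θ_B.
Hence θ_B' = 90° − 47.53° = 42.47°.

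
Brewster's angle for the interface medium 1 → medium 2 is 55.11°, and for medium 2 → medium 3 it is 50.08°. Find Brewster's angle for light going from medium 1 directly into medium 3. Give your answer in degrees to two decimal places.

θ_B ≈ 59.74°

tan θ_B(1→2) = n₂/n₁ = tan 55.11° = 1.4340.
tan θ_B(2→3) = n₃/n₂ = tan 50.08° = 1.1951.
n₃/n₁ = 1.7138. Then tan θ_B(1→3) = n₃/n₁, so θ_B(1→3) = arctan(1.7138) = 59.74°.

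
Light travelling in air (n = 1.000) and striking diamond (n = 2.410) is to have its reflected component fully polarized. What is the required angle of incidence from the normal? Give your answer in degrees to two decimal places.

Brewster's condition: tan θ_B = n₂/n₁ = 2.410/1.000 = 2.4100.
θ_B = arctan(2.4100) = 67.46°.

θ_B ≈ 67.46°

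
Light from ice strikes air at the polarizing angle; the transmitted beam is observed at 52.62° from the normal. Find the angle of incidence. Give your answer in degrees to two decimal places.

θ_B ≈ 37.38°

Since the reflected and refracted rays are at right angles at the polarizing angle, θ_B + θ_t = 90°.
θ_B = 90° − 52.62° = 37.38°.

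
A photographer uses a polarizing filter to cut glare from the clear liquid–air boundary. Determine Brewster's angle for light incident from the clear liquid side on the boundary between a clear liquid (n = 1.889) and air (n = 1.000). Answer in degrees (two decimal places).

θ_B ≈ 27.90°

The reflected p-component vanishes when tan θ_B = n₂/n₁.
Here n₂/n₁ = 1.000/1.889 = 0.5294, and Brewster's law gives tan θ_B = n₂/n₁.
So θ_B = arctan 0.5294 = 27.90°.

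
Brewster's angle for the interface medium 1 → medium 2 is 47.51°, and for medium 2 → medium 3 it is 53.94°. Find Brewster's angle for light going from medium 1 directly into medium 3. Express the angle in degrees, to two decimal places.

n₂/n₁ = tan 47.51° = 1.0917 and n₃/n₂ = tan 53.94° = 1.3734.
Multiplying, n₃/n₁ = 1.0917 × 1.3734 = 1.4993, and θ_B(1→3) = arctan 1.4993 = 56.30°.

θ_B ≈ 56.30°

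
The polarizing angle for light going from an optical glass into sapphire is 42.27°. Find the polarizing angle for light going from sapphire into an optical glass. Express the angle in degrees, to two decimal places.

θ_B' ≈ 47.73°

tan θ_B' = n₁/n₂ = 1/tan θ_B, so θ_B' = 90° − θ_B.
θ_B' = 90° − 42.27° = 47.73°.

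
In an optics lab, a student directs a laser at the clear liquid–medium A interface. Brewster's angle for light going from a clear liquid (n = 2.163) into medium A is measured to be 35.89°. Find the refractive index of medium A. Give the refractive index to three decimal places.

n ≈ 1.565

Brewster's law: tan θ_B = n₂/n₁ (light incident in a clear liquid, refracted into medium A).
n₂ = n₁ tan θ_B = 2.163 × tan 35.89° = 1.565.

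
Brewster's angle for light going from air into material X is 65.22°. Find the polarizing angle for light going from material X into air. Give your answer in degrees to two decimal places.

θ_B' ≈ 24.78°

tan θ_B' = n₁/n₂ = 1/tan θ_B, so θ_B' = 90° − θ_B.
θ_B' = 90° − 65.22° = 24.78°.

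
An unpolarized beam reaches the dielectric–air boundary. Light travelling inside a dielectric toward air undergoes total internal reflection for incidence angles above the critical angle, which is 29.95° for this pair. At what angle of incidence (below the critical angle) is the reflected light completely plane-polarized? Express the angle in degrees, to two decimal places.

n₂/n₁ = sin θ_c = sin 29.95° = 0.4992.
tan θ_B equals the same ratio, so θ_B = arctan(0.4992) = 26.53°.

θ_B ≈ 26.53°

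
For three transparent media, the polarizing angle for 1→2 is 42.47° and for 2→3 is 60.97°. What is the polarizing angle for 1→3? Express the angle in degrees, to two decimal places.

θ_B ≈ 58.77°

Each Brewster angle gives a ratio: n₂/n₁ = tan 42.47° = 0.9154, n₃/n₂ = tan 60.97° = 1.8018.
So n₃/n₁ = (n₂/n₁)(n₃/n₂) = 0.9154 × 1.8018 = 1.6493.
θ_B(1→3) = arctan(1.6493) = 58.77°.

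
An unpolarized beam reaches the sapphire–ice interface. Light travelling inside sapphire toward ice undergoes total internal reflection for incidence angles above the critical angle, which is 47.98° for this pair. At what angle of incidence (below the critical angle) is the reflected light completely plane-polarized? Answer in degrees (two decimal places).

θ_B ≈ 36.61°

n₂/n₁ = sin θ_c = sin 47.98° = 0.7429.
tan θ_B equals the same ratio, so θ_B = arctan(0.7429) = 36.61°.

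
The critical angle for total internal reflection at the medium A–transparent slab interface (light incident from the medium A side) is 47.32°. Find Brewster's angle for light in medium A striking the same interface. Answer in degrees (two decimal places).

θ_B ≈ 36.32°

n₂/n₁ = sin θ_c = sin 47.32° = 0.7352.
tan θ_B equals the same ratio, so θ_B = arctan(0.7352) = 36.32°.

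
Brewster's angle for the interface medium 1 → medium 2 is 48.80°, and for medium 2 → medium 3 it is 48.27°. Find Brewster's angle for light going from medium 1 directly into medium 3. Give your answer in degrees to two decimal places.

tan θ_B(1→2) = n₂/n₁ = tan 48.80° = 1.1423.
tan θ_B(2→3) = n₃/n₂ = tan 48.27° = 1.1212.
Multiplying, n₃/n₁ = 1.1423 × 1.1212 = 1.2807, and θ_B(1→3) = arctan 1.2807 = 52.02°.

θ_B ≈ 52.02°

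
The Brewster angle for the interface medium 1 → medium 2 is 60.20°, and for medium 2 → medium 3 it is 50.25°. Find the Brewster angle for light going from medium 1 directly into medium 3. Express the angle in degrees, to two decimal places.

θ_B ≈ 64.53°

Each Brewster angle gives a ratio: n₂/n₁ = tan 60.20° = 1.7461, n₃/n₂ = tan 50.25° = 1.2024.
So n₃/n₁ = (n₂/n₁)(n₃/n₂) = 1.7461 × 1.2024 = 2.0995.
θ_B(1→3) = arctan(2.0995) = 64.53°.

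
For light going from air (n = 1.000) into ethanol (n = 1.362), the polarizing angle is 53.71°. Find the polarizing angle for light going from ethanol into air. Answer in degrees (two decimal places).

Reversing the direction swaps n₁ and n₂, so tan θ_B' = 1/tan θ_B and θ_B' = 90° − θ_B.
Hence θ_B' = 90° − 53.71° = 36.29°.

θ_B' ≈ 36.29°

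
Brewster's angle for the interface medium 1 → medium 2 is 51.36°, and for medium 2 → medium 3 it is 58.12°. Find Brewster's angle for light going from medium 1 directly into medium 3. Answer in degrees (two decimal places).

θ_B ≈ 63.56°

tan θ_B(1→2) = n₂/n₁ = tan 51.36° = 1.2509.
tan θ_B(2→3) = n₃/n₂ = tan 58.12° = 1.6078.
n₃/n₁ = 2.0112. Then tan θ_B(1→3) = n₃/n₁, so θ_B(1→3) = arctan(2.0112) = 63.56°.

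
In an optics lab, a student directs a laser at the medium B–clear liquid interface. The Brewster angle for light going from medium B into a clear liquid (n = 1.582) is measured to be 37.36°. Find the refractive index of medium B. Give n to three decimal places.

n ≈ 2.072

Full polarization of the reflected beam means tan θ_B = n₂/n₁, where n₁ is the incident medium (medium B).
n₁ = n₂ / tan θ_B = 1.582 / tan 37.36° = 2.072.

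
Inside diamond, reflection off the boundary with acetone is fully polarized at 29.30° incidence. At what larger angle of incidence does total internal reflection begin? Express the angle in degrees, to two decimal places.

θ_c ≈ 34.14°

From Brewster, n₂/n₁ = tan θ_B = tan 29.30° = 0.5612.
Then sin θ_c = n₂/n₁ = 0.5612, so θ_c = arcsin 0.5612 = 34.14°.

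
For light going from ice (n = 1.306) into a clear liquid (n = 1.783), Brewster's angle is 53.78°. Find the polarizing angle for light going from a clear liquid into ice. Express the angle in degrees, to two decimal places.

Reversing the direction swaps n₁ and n₂, so tan θ_B' = 1/tan θ_B and θ_B' = 90° − θ_B.
Hence θ_B' = 90° − 53.78° = 36.22°.

θ_B' ≈ 36.22°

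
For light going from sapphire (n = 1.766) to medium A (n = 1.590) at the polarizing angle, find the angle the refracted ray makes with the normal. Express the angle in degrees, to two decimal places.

θ_t ≈ 48.00°

tan θ_B = n₂/n₁ = 1.590/1.766 = 0.9003, so θ_B = 42.00°.
Since θ_B + θ_t = 90° at Brewster incidence, θ_t = 90° − 42.00° = 48.00°.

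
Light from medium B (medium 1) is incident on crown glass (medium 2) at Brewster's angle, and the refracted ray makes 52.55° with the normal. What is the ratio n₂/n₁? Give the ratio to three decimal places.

θ_B + θ_t = 90°, so θ_B = 90° − 52.55° = 37.45°.
Then n₂/n₁ = tan θ_B = tan 37.45° = 0.766.

n₂/n₁ ≈ 0.766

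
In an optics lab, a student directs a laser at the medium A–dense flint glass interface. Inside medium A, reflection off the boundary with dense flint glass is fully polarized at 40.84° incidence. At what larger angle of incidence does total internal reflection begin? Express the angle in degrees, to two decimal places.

n₂/n₁ = tan 40.84° = 0.8644; the critical angle satisfies sin θ_c = n₂/n₁.
θ_c = arcsin(0.8644) = 59.81°.

θ_c ≈ 59.81°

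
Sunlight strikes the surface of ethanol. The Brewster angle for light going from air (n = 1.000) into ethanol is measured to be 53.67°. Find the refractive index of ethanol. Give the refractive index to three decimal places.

n ≈ 1.360

Brewster's law: tan θ_B = n₂/n₁ (light incident in air, refracted into ethanol).
n₂ = n₁ tan θ_B = 1.000 × tan 53.67° = 1.360.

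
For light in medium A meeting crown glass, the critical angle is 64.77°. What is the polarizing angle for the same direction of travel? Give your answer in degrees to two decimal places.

At the critical angle sin θ_c = n₂/n₁, giving n₂/n₁ = sin 64.77° = 0.9046.
Then tan θ_B = n₂/n₁ = 0.9046, so θ_B = arctan 0.9046 = 42.13°.

θ_B ≈ 42.13°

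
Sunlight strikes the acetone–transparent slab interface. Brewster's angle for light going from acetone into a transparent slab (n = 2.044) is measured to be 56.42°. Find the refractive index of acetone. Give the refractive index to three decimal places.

At Brewster's angle, tan θ_B = n₂/n₁ with n₁ on the incident side (acetone) and n₂ on the transmitted side (a transparent slab).
n₁ = n₂ / tan θ_B = 2.044 / tan 56.42° = 1.357.

n ≈ 1.357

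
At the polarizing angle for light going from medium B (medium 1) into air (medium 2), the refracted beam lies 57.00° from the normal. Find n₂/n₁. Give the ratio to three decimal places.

n₂/n₁ ≈ 0.649

At Brewster incidence θ_B = 90° − θ_t = 90° − 57.00° = 33.00°.
Then n₂/n₁ = tan θ_B = tan 33.00° = 0.649.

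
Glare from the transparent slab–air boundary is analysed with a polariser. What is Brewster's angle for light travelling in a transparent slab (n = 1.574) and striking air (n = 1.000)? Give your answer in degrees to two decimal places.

At Brewster's angle the reflected and refracted rays are perpendicular, which with Snell's law gives tan θ_B = n₂/n₁.
Brewster's condition: tan θ_B = n₂/n₁ = 1.000/1.574 = 0.6353. Taking the arctangent, θ_B = 32.43°.

θ_B ≈ 32.43°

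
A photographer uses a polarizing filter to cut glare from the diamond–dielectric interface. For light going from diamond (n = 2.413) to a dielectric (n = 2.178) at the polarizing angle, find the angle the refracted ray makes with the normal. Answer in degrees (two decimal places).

θ_t ≈ 47.93°

θ_B = arctan(n₂/n₁) = arctan(2.178/2.413) = 42.07°.
At Brewster's angle the reflected and refracted rays are perpendicular, so θ_t = 90° − θ_B = 90° − 42.07° = 47.93°.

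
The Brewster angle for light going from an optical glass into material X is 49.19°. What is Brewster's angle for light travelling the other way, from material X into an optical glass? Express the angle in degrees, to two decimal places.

The two Brewster angles are complementary: θ_B' = 90° − θ_B = 90° − 49.19° = 40.81°.

θ_B' ≈ 40.81°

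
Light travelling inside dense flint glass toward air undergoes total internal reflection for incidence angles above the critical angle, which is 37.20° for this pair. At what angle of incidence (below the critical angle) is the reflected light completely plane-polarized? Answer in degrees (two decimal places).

sin θ_c = n₂/n₁, so n₂/n₁ = sin 37.20° = 0.6046.
Brewster: tan θ_B = n₂/n₁ = 0.6046.
θ_B = arctan(0.6046) = 31.16°.

θ_B ≈ 31.16°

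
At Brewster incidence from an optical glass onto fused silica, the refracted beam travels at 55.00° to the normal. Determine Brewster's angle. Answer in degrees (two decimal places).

θ_B ≈ 35.00°

Brewster's condition makes the reflected and refracted beams perpendicular: θ_B + θ_t = 90°.
So θ_B = 90° − θ_t = 90° − 55.00° = 35.00°.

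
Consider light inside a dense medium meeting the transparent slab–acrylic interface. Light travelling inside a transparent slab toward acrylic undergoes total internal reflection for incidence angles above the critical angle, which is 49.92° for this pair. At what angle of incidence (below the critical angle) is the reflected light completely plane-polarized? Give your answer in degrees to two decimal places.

sin θ_c = n₂/n₁, so n₂/n₁ = sin 49.92° = 0.7651.
Brewster: tan θ_B = n₂/n₁ = 0.7651.
θ_B = arctan(0.7651) = 37.42°.

θ_B ≈ 37.42°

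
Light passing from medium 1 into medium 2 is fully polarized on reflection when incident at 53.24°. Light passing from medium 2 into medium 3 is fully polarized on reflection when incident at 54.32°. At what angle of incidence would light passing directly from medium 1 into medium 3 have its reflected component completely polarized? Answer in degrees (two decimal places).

θ_B ≈ 61.79°

n₂/n₁ = tan 53.24° = 1.3387 and n₃/n₂ = tan 54.32° = 1.3927.
So n₃/n₁ = (n₂/n₁)(n₃/n₂) = 1.3387 × 1.3927 = 1.8643.
θ_B(1→3) = arctan(1.8643) = 61.79°.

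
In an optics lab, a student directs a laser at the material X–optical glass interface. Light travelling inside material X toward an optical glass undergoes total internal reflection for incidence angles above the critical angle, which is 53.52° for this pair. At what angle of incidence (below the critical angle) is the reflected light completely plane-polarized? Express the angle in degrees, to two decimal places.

n₂/n₁ = sin θ_c = sin 53.52° = 0.8041.
tan θ_B equals the same ratio, so θ_B = arctan(0.8041) = 38.80°.

θ_B ≈ 38.80°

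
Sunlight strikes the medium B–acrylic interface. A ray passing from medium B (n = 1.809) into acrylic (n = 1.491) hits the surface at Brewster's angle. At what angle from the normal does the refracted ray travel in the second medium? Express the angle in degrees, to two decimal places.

θ_t ≈ 50.50°

First find Brewster's angle: tan θ_B = 1.491/1.809 = 0.8242, giving θ_B = 39.50°.
At Brewster's angle the reflected and refracted rays are perpendicular, so θ_t = 90° − θ_B = 90° − 39.50° = 50.50°.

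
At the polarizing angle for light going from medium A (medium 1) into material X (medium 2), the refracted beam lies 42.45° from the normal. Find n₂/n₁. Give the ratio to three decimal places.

n₂/n₁ ≈ 1.093

At Brewster incidence θ_B = 90° − θ_t = 90° − 42.45° = 47.55°.
tan θ_B = n₂/n₁, so n₂/n₁ = tan 47.55° = 1.093.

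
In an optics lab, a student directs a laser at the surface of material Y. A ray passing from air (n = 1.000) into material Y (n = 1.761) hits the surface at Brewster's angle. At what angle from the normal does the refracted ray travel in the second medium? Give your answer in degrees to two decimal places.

θ_t ≈ 29.59°

tan θ_B = n₂/n₁ = 1.761/1.000 = 1.7610, so θ_B = 60.41°.
Since θ_B + θ_t = 90° at Brewster incidence, θ_t = 90° − 60.41° = 29.59°.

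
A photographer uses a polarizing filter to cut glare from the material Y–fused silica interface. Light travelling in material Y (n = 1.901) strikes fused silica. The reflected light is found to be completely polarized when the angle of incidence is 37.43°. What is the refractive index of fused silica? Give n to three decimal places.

At Brewster's angle, tan θ_B = n₂/n₁ with n₁ on the incident side (material Y) and n₂ on the transmitted side (fused silica).
n₂ = n₁ tan θ_B = 1.901 × tan 37.43° = 1.455.

n ≈ 1.455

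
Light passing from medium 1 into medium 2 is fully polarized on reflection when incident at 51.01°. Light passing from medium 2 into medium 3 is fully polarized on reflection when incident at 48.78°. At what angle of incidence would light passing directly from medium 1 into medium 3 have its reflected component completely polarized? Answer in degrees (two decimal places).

θ_B ≈ 54.66°

tan θ_B(1→2) = n₂/n₁ = tan 51.01° = 1.2353.
tan θ_B(2→3) = n₃/n₂ = tan 48.78° = 1.1415.
n₃/n₁ = 1.4101. Then tan θ_B(1→3) = n₃/n₁, so θ_B(1→3) = arctan(1.4101) = 54.66°.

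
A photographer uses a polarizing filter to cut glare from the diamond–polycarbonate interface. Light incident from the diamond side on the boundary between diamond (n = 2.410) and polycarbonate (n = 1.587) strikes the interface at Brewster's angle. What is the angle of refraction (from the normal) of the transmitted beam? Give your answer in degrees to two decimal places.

tan θ_B = n₂/n₁ = 1.587/2.410 = 0.6585, so θ_B = 33.37°.
At Brewster's angle the reflected and refracted rays are perpendicular, so θ_t = 90° − θ_B = 90° − 33.37° = 56.63°.

θ_t ≈ 56.63°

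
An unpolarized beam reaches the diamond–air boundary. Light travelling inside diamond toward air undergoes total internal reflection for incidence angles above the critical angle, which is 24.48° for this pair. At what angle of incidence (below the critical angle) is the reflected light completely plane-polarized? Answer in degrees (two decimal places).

θ_B ≈ 22.51°

n₂/n₁ = sin θ_c = sin 24.48° = 0.4144.
tan θ_B equals the same ratio, so θ_B = arctan(0.4144) = 22.51°.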